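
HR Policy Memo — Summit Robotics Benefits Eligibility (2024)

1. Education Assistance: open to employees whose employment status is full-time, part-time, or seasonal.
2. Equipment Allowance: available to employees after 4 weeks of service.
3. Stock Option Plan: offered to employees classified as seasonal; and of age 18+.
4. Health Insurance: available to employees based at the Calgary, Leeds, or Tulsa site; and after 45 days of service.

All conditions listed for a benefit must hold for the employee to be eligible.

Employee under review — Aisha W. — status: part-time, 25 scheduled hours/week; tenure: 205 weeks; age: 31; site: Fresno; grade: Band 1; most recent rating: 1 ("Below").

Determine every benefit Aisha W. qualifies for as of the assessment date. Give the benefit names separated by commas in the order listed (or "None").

Education Assistance — status part-time ✓ → eligible.
Equipment Allowance — service 205 weeks ≥ 4 weeks ✓ → eligible.
Stock Option Plan — status part-time ✗ (requires seasonal) → not eligible.
Health Insurance — site Fresno ✗ (not Calgary, Leeds, or Tulsa) → not eligible.

Education Assistance, Equipment Allowance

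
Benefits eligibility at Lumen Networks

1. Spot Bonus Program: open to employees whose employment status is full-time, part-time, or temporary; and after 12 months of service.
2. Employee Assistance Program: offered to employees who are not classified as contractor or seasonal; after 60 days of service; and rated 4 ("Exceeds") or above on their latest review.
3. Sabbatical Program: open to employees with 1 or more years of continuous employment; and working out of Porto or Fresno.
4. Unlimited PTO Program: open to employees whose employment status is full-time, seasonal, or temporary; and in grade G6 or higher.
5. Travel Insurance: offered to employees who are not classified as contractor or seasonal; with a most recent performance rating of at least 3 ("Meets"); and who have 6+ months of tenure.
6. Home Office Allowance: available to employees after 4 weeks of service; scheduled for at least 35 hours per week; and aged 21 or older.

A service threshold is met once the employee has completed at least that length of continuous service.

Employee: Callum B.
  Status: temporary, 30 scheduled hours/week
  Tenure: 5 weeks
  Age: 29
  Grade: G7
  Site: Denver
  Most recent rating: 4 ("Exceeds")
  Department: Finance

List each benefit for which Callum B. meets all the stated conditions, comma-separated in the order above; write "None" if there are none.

Spot Bonus Program — status temporary ✓; service 5 weeks < 12 months (≈360 days) ✗ → not eligible.
Employee Assistance Program — status temporary ✓ (not excluded); service 5 weeks < 60 days ✗ → not eligible.
Sabbatical Program — service 5 weeks < 1 year (≈365 days) ✗ → not eligible.
Unlimited PTO Program — status temporary ✓; grade G7 ≥ G6 ✓ → eligible.
Travel Insurance — status temporary ✓ (not excluded); rating 4 ≥ 3 ✓; service 5 weeks < 6 months (≈180 days) ✗ → not eligible.
Home Office Allowance — service 5 weeks ≥ 4 weeks ✓; 30 hrs/wk < 35 ✗ → not eligible.

Unlimited PTO Program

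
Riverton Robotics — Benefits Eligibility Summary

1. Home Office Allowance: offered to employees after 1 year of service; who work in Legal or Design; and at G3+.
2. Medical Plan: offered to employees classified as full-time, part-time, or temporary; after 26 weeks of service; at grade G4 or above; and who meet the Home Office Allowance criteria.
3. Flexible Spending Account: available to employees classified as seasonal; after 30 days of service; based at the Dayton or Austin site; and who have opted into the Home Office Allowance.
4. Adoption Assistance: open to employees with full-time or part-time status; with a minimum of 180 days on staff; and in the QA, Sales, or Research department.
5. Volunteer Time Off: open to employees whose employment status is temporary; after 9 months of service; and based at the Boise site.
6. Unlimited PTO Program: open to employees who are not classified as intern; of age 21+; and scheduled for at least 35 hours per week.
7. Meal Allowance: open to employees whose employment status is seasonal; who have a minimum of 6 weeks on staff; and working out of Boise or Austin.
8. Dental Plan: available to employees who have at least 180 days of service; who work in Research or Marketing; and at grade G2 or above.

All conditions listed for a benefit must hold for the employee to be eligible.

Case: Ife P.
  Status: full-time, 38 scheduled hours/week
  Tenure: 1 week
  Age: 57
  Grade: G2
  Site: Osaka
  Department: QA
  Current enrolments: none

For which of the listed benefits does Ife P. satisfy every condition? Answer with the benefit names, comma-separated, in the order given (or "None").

Unlimited PTO Program

Home Office Allowance — service 1 week < 1 year (≈365 days) ✗ → not eligible.
Medical Plan — status full-time ✓; service 1 week < 26 weeks ✗ → not eligible.
Flexible Spending Account — status full-time ✗ (requires seasonal) → not eligible.
Adoption Assistance — status full-time ✓; service 1 week < 180 days ✗ → not eligible.
Volunteer Time Off — status full-time ✗ (requires temporary) → not eligible.
Unlimited PTO Program — status full-time ✓ (not excluded); age 57 ≥ 21 ✓; 38 hrs/wk ≥ 35 ✓ → eligible.
Meal Allowance — status full-time ✗ (requires seasonal) → not eligible.
Dental Plan — service 1 week < 180 days ✗ → not eligible.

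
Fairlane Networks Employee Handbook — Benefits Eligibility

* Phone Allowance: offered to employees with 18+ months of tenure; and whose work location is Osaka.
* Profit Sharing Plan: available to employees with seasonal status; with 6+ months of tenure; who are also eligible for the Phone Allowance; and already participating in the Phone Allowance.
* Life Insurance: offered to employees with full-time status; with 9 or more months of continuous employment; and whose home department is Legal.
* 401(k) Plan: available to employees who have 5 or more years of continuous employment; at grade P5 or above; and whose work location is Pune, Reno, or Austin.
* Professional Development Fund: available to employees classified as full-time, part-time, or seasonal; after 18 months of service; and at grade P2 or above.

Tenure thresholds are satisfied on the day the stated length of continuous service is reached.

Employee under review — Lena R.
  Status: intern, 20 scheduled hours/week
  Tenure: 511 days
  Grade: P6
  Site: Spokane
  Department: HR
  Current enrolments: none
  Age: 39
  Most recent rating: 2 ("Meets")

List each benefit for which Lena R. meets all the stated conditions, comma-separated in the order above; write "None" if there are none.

None

Phone Allowance — service 511 days < 18 months (≈540 days) ✗ → not eligible.
Profit Sharing Plan — status intern ✗ (requires seasonal) → not eligible.
Life Insurance — status intern ✗ (requires full-time) → not eligible.
401(k) Plan — service 511 days < 5 years (≈1825 days) ✗ → not eligible.
Professional Development Fund — status intern ✗ (requires full-time, part-time, or seasonal) → not eligible.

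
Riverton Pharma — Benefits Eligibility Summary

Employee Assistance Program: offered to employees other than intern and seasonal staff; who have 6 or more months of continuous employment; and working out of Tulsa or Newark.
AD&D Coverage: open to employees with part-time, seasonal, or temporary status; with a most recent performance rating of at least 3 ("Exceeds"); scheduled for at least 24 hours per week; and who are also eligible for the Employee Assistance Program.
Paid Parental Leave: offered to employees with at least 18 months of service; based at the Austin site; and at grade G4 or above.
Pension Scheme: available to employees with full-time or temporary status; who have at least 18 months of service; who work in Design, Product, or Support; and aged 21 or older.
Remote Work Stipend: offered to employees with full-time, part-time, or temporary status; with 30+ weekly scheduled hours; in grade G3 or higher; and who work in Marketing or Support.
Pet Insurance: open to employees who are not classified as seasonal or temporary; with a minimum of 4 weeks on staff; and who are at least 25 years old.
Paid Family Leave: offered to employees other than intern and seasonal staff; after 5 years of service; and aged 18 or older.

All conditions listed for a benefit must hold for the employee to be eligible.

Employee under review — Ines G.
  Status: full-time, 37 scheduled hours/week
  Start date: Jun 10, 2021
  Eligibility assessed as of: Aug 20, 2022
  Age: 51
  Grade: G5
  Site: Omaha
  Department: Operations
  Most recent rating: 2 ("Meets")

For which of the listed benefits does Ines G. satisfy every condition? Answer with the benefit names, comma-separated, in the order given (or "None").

Pet Insurance

Service from Jun 10, 2021 to Aug 20, 2022: 436 days.
Employee Assistance Program — status full-time ✓ (not excluded); service 436 days ≥ 6 months (≈180 days) ✓; site Omaha ✗ (not Tulsa or Newark) → not eligible.
AD&D Coverage — status full-time ✗ (requires part-time, seasonal, or temporary) → not eligible.
Paid Parental Leave — service 436 days < 18 months (≈540 days) ✗ → not eligible.
Pension Scheme — status full-time ✓; service 436 days < 18 months (≈540 days) ✗ → not eligible.
Remote Work Stipend — status full-time ✓; 37 hrs/wk ≥ 30 ✓; grade G5 ≥ G3 ✓; dept Operations ✗ → not eligible.
Pet Insurance — status full-time ✓ (not excluded); service 436 days ≥ 4 weeks (≈28 days) ✓; age 51 ≥ 25 ✓ → eligible.
Paid Family Leave — status full-time ✓ (not excluded); service 436 days < 5 years (≈1825 days) ✗ → not eligible.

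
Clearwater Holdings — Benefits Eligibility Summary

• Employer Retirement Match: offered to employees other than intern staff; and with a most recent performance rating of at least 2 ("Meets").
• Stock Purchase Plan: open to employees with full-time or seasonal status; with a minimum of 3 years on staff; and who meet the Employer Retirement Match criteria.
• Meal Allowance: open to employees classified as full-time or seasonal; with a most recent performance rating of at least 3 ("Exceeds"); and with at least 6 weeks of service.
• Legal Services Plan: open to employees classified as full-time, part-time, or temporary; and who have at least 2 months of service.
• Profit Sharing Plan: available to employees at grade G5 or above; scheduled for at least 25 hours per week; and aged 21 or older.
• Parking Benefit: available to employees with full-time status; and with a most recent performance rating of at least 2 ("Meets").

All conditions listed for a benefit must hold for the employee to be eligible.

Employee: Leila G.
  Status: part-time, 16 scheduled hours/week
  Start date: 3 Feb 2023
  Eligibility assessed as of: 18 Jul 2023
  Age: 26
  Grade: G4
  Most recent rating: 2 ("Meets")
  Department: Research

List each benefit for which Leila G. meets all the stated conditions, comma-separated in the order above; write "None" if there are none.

Service from 3 Feb 2023 to 18 Jul 2023: 165 days.
Employer Retirement Match — status part-time ✓ (not excluded); rating 2 ≥ 2 ✓ → eligible.
Stock Purchase Plan — status part-time ✗ (requires full-time or seasonal) → not eligible.
Meal Allowance — status part-time ✗ (requires full-time or seasonal) → not eligible.
Legal Services Plan — status part-time ✓; service 165 days ≥ 2 months (≈60 days) ✓ → eligible.
Profit Sharing Plan — grade G4 < G5 ✗ → not eligible.
Parking Benefit — status part-time ✗ (requires full-time) → not eligible.

Employer Retirement Match, Legal Services Plan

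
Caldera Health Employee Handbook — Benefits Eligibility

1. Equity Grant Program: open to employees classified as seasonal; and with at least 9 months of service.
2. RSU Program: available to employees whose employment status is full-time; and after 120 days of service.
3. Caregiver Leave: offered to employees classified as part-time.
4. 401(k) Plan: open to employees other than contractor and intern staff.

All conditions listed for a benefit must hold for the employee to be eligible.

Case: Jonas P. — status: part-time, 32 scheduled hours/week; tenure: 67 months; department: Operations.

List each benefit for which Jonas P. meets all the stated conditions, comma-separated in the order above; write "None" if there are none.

Equity Grant Program — status part-time ✗ (requires seasonal) → not eligible.
RSU Program — status part-time ✗ (requires full-time) → not eligible.
Caregiver Leave — status part-time ✓ → eligible.
401(k) Plan — status part-time ✓ (not excluded) → eligible.

Caregiver Leave, 401(k) Plan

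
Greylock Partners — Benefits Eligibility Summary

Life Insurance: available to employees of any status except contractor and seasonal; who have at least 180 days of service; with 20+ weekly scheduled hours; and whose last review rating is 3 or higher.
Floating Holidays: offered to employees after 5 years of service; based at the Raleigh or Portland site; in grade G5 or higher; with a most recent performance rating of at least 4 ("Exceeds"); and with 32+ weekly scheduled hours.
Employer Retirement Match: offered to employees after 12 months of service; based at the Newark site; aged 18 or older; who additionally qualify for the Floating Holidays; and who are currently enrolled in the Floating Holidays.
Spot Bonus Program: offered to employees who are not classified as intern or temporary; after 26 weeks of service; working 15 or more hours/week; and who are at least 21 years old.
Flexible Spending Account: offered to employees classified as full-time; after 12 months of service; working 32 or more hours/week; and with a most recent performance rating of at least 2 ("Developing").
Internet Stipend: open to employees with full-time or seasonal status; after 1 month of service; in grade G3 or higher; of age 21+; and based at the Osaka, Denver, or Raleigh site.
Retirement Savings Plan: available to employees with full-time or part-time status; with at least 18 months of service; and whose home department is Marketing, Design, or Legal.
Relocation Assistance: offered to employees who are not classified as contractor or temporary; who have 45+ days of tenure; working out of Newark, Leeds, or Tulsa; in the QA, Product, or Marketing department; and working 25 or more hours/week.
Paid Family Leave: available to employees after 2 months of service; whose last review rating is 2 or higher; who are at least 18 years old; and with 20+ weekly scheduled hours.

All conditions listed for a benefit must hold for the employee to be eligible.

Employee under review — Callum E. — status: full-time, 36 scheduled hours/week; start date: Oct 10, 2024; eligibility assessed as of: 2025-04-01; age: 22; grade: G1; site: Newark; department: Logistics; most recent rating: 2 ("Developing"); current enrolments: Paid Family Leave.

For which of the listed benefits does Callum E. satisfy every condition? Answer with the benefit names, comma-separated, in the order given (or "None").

Paid Family Leave

Service from Oct 10, 2024 to 2025-04-01: 173 days.
Life Insurance — status full-time ✓ (not excluded); service 173 days < 180 days ✗ → not eligible.
Floating Holidays — service 173 days < 5 years (≈1825 days) ✗ → not eligible.
Employer Retirement Match — service 173 days < 12 months (≈360 days) ✗ → not eligible.
Spot Bonus Program — status full-time ✓ (not excluded); service 173 days < 26 weeks (≈182 days) ✗ → not eligible.
Flexible Spending Account — status full-time ✓; service 173 days < 12 months (≈360 days) ✗ → not eligible.
Internet Stipend — status full-time ✓; service 173 days ≥ 1 month (≈30 days) ✓; grade G1 < G3 ✗ → not eligible.
Retirement Savings Plan — status full-time ✓; service 173 days < 18 months (≈540 days) ✗ → not eligible.
Relocation Assistance — status full-time ✓ (not excluded); service 173 days ≥ 45 days ✓; site Newark ✓; dept Logistics ✗ → not eligible.
Paid Family Leave — service 173 days ≥ 2 months (≈60 days) ✓; rating 2 ≥ 2 ✓; age 22 ≥ 18 ✓; 36 hrs/wk ≥ 20 ✓ → eligible.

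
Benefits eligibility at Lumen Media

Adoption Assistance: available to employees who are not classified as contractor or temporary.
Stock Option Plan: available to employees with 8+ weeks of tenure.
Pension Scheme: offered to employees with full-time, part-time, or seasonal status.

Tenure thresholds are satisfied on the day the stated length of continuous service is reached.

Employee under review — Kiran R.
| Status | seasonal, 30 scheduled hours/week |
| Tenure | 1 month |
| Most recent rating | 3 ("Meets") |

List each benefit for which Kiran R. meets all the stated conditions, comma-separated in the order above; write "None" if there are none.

Adoption Assistance, Pension Scheme

Adoption Assistance — status seasonal ✓ (not excluded) → eligible.
Stock Option Plan — service 1 month < 8 weeks (≈56 days) ✗ → not eligible.
Pension Scheme — status seasonal ✓ → eligible.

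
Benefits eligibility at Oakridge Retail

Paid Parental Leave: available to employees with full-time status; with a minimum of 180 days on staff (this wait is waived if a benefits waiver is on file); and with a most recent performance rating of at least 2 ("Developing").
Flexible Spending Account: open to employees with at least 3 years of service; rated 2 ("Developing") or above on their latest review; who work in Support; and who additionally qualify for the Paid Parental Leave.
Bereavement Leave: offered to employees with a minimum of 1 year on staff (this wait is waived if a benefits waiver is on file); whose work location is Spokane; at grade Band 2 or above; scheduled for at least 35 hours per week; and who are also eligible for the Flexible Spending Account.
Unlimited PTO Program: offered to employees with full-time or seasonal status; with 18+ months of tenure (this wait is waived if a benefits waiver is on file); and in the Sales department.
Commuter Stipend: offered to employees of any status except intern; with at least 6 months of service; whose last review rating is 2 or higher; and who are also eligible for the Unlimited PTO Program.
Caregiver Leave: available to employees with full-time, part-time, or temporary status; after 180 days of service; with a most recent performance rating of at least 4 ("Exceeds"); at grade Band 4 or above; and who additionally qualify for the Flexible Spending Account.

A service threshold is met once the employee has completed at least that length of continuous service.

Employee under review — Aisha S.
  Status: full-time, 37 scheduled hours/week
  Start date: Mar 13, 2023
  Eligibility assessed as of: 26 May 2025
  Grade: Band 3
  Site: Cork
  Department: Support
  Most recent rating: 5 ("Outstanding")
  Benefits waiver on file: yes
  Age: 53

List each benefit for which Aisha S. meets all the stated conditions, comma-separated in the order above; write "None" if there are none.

Paid Parental Leave

Service from Mar 13, 2023 to 26 May 2025: 805 days.
Paid Parental Leave — status full-time ✓; benefits waiver on file ✓; rating 5 ≥ 2 ✓ → eligible.
Flexible Spending Account — service 805 days < 3 years (≈1095 days) ✗ → not eligible.
Bereavement Leave — benefits waiver on file ✓; site Cork ✗ (not Spokane) → not eligible.
Unlimited PTO Program — status full-time ✓; benefits waiver on file ✓; dept Support ✗ → not eligible.
Commuter Stipend — status full-time ✓ (not excluded); service 805 days ≥ 6 months (≈180 days) ✓; rating 5 ≥ 2 ✓; not eligible for Unlimited PTO Program ✗ → not eligible.
Caregiver Leave — status full-time ✓; service 805 days ≥ 180 days ✓; rating 5 ≥ 4 ✓; grade Band 3 < Band 4 ✗ → not eligible.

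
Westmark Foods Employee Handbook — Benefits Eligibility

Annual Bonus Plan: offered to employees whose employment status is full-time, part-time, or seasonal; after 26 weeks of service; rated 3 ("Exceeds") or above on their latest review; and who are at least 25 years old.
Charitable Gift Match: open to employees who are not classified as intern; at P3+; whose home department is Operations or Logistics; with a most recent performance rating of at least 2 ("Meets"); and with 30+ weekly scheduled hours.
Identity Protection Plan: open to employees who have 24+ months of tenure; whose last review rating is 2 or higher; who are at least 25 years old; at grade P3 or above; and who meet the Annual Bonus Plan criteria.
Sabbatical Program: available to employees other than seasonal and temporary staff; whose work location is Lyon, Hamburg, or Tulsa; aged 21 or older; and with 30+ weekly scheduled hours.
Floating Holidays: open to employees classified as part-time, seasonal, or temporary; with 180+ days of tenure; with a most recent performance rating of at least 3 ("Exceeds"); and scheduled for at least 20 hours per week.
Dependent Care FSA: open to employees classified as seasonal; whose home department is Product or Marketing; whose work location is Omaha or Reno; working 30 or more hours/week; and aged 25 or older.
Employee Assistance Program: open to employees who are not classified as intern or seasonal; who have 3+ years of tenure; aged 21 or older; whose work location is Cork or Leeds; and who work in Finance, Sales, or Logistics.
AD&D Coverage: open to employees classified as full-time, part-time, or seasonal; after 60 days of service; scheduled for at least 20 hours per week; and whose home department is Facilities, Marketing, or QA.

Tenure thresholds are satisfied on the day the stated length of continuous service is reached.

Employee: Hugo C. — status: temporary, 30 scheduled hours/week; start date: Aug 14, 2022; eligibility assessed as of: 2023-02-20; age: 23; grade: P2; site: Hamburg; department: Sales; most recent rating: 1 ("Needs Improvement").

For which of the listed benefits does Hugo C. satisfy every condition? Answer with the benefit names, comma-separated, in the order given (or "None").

Service from Aug 14, 2022 to 2023-02-20: 190 days.
Annual Bonus Plan — status temporary ✗ (requires full-time, part-time, or seasonal) → not eligible.
Charitable Gift Match — status temporary ✓ (not excluded); grade P2 < P3 ✗ → not eligible.
Identity Protection Plan — service 190 days < 24 months (≈720 days) ✗ → not eligible.
Sabbatical Program — status temporary ✗ (excluded) → not eligible.
Floating Holidays — status temporary ✓; service 190 days ≥ 180 days ✓; rating 1 < 3 ✗ → not eligible.
Dependent Care FSA — status temporary ✗ (requires seasonal) → not eligible.
Employee Assistance Program — status temporary ✓ (not excluded); service 190 days < 3 years (≈1095 days) ✗ → not eligible.
AD&D Coverage — status temporary ✗ (requires full-time, part-time, or seasonal) → not eligible.

None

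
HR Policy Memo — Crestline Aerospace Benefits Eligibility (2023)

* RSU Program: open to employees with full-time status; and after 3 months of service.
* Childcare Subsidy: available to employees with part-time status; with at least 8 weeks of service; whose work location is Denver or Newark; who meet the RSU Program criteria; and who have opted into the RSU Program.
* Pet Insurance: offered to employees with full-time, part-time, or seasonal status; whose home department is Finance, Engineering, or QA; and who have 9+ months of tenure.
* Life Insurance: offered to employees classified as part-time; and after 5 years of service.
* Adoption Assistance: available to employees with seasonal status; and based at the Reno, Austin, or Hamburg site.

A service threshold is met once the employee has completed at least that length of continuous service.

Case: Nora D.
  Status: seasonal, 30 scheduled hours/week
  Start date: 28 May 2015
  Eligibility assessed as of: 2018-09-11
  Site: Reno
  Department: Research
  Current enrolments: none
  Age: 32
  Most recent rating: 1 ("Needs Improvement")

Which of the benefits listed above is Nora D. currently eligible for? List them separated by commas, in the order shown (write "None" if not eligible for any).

Service from 28 May 2015 to 2018-09-11: 1202 days.
RSU Program — status seasonal ✗ (requires full-time) → not eligible.
Childcare Subsidy — status seasonal ✗ (requires part-time) → not eligible.
Pet Insurance — status seasonal ✓; dept Research ✗ → not eligible.
Life Insurance — status seasonal ✗ (requires part-time) → not eligible.
Adoption Assistance — status seasonal ✓; site Reno ✓ → eligible.

Adoption Assistance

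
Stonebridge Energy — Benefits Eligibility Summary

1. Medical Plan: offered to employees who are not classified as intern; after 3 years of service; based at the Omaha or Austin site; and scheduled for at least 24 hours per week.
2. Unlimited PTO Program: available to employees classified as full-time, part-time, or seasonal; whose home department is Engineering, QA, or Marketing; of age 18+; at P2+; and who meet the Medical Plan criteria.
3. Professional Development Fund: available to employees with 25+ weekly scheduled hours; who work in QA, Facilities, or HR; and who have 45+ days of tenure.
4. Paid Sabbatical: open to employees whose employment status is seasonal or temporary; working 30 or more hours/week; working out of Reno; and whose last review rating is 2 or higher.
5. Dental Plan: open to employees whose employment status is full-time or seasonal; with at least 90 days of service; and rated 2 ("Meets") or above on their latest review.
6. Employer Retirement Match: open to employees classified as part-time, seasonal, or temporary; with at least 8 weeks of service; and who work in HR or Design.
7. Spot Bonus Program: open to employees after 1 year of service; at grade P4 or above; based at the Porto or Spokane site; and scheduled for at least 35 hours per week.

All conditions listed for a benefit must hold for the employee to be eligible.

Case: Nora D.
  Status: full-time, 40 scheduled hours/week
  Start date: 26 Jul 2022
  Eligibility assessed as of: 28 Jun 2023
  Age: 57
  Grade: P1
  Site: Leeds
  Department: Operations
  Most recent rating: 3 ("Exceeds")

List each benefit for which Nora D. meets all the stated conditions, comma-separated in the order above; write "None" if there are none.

Service from 26 Jul 2022 to 28 Jun 2023: 337 days.
Medical Plan — status full-time ✓ (not excluded); service 337 days < 3 years (≈1095 days) ✗ → not eligible.
Unlimited PTO Program — status full-time ✓; dept Operations ✗ → not eligible.
Professional Development Fund — 40 hrs/wk ≥ 25 ✓; dept Operations ✗ → not eligible.
Paid Sabbatical — status full-time ✗ (requires seasonal or temporary) → not eligible.
Dental Plan — status full-time ✓; service 337 days ≥ 90 days ✓; rating 3 ≥ 2 ✓ → eligible.
Employer Retirement Match — status full-time ✗ (requires part-time, seasonal, or temporary) → not eligible.
Spot Bonus Program — service 337 days < 1 year (≈365 days) ✗ → not eligible.

Dental Plan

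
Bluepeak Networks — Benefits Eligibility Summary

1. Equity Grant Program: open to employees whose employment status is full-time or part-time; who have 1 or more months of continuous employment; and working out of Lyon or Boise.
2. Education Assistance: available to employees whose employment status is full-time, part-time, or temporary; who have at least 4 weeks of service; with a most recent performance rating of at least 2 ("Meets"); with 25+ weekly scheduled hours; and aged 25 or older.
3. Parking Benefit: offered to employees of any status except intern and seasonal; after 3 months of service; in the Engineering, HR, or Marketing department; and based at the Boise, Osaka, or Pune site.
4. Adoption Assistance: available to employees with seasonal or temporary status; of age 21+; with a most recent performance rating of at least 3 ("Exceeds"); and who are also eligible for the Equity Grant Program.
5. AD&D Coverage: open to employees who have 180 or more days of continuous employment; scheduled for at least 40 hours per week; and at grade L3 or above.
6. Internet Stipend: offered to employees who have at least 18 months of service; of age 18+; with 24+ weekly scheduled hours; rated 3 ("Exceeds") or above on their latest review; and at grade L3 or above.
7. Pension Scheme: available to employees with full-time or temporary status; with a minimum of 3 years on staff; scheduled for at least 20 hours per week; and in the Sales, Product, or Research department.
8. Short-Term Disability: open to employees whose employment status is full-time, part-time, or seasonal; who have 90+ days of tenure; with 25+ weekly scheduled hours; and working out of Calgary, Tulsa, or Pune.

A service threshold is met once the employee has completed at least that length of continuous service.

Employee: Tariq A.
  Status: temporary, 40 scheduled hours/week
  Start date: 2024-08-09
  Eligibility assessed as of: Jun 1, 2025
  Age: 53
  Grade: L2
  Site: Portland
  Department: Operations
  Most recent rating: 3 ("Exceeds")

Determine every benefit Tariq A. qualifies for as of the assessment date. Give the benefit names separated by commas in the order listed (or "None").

Service from 2024-08-09 to Jun 1, 2025: 296 days.
Equity Grant Program — status temporary ✗ (requires full-time or part-time) → not eligible.
Education Assistance — status temporary ✓; service 296 days ≥ 4 weeks (≈28 days) ✓; rating 3 ≥ 2 ✓; 40 hrs/wk ≥ 25 ✓; age 53 ≥ 25 ✓ → eligible.
Parking Benefit — status temporary ✓ (not excluded); service 296 days ≥ 3 months (≈90 days) ✓; dept Operations ✗ → not eligible.
Adoption Assistance — status temporary ✓; age 53 ≥ 21 ✓; rating 3 ≥ 3 ✓; not eligible for Equity Grant Program ✗ → not eligible.
AD&D Coverage — service 296 days ≥ 180 days ✓; 40 hrs/wk ≥ 40 ✓; grade L2 < L3 ✗ → not eligible.
Internet Stipend — service 296 days < 18 months (≈540 days) ✗ → not eligible.
Pension Scheme — status temporary ✓; service 296 days < 3 years (≈1095 days) ✗ → not eligible.
Short-Term Disability — status temporary ✗ (requires full-time, part-time, or seasonal) → not eligible.

Education Assistance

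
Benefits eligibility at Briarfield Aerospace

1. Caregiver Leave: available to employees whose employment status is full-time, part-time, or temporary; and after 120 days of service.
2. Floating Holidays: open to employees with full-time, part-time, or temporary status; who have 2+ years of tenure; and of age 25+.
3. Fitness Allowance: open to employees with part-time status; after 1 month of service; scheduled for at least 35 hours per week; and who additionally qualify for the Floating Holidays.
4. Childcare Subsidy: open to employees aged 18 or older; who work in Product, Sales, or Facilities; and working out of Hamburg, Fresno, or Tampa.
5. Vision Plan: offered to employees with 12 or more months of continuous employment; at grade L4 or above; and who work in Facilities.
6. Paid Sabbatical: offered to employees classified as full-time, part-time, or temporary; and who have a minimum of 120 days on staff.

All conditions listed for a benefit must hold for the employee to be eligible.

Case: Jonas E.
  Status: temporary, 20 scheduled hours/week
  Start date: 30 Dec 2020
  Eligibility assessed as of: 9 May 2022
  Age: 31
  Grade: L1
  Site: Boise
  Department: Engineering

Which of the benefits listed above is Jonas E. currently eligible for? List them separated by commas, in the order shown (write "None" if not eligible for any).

Service from 30 Dec 2020 to 9 May 2022: 495 days.
Caregiver Leave — status temporary ✓; service 495 days ≥ 120 days ✓ → eligible.
Floating Holidays — status temporary ✓; service 495 days < 2 years (≈730 days) ✗ → not eligible.
Fitness Allowance — status temporary ✗ (requires part-time) → not eligible.
Childcare Subsidy — age 31 ≥ 18 ✓; dept Engineering ✗ → not eligible.
Vision Plan — service 495 days ≥ 12 months (≈360 days) ✓; grade L1 < L4 ✗ → not eligible.
Paid Sabbatical — status temporary ✓; service 495 days ≥ 120 days ✓ → eligible.

Caregiver Leave, Paid Sabbatical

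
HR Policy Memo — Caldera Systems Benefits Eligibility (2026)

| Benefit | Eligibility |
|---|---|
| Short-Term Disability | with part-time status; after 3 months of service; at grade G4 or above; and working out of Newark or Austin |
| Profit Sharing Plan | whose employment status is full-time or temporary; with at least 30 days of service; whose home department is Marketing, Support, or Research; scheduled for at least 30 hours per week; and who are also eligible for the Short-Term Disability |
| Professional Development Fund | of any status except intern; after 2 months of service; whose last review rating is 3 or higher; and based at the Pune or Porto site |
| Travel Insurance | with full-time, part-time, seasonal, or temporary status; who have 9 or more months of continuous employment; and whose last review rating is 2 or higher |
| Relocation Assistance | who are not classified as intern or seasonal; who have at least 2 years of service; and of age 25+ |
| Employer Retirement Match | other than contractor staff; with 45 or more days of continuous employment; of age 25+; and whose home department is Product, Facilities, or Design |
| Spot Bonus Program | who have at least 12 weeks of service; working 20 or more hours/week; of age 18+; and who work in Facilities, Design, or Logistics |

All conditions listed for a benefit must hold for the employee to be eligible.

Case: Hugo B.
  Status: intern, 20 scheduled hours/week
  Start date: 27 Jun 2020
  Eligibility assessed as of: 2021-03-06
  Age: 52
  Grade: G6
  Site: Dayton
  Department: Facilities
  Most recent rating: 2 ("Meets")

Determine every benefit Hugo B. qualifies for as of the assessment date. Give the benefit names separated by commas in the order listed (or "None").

Employer Retirement Match, Spot Bonus Program

Service from 27 Jun 2020 to 2021-03-06: 252 days.
Short-Term Disability — status intern ✗ (requires part-time) → not eligible.
Profit Sharing Plan — status intern ✗ (requires full-time or temporary) → not eligible.
Professional Development Fund — status intern ✗ (excluded) → not eligible.
Travel Insurance — status intern ✗ (requires full-time, part-time, seasonal, or temporary) → not eligible.
Relocation Assistance — status intern ✗ (excluded) → not eligible.
Employer Retirement Match — status intern ✓ (not excluded); service 252 days ≥ 45 days ✓; age 52 ≥ 25 ✓; dept Facilities ✓ → eligible.
Spot Bonus Program — service 252 days ≥ 12 weeks (≈84 days) ✓; 20 hrs/wk ≥ 20 ✓; age 52 ≥ 18 ✓; dept Facilities ✓ → eligible.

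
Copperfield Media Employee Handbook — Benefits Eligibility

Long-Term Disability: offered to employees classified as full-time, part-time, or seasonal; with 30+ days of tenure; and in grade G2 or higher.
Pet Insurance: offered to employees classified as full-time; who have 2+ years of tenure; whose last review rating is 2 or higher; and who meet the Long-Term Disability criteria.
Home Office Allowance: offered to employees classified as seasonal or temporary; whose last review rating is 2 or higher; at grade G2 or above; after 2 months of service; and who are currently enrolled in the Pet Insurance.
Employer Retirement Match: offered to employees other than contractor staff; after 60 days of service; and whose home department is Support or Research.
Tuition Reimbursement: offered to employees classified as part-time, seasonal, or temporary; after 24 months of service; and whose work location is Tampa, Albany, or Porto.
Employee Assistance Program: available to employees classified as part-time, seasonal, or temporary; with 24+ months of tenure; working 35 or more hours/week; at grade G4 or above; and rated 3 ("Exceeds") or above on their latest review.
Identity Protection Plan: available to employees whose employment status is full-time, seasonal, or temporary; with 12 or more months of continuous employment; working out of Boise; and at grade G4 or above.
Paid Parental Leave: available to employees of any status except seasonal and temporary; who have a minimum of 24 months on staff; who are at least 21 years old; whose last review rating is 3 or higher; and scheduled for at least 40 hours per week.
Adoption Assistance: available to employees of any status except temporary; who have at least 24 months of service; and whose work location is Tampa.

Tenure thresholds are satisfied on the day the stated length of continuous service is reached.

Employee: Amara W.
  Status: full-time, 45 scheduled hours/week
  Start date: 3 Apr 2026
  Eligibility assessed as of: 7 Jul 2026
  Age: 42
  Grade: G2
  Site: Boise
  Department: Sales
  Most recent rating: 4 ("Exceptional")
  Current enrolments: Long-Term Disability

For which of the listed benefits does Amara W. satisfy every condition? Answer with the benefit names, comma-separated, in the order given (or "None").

Long-Term Disability

Service from 3 Apr 2026 to 7 Jul 2026: 95 days.
Long-Term Disability — status full-time ✓; service 95 days ≥ 30 days ✓; grade G2 ≥ G2 ✓ → eligible.
Pet Insurance — status full-time ✓; service 95 days < 2 years (≈730 days) ✗ → not eligible.
Home Office Allowance — status full-time ✗ (requires seasonal or temporary) → not eligible.
Employer Retirement Match — status full-time ✓ (not excluded); service 95 days ≥ 60 days ✓; dept Sales ✗ → not eligible.
Tuition Reimbursement — status full-time ✗ (requires part-time, seasonal, or temporary) → not eligible.
Employee Assistance Program — status full-time ✗ (requires part-time, seasonal, or temporary) → not eligible.
Identity Protection Plan — status full-time ✓; service 95 days < 12 months (≈360 days) ✗ → not eligible.
Paid Parental Leave — status full-time ✓ (not excluded); service 95 days < 24 months (≈720 days) ✗ → not eligible.
Adoption Assistance — status full-time ✓ (not excluded); service 95 days < 24 months (≈720 days) ✗ → not eligible.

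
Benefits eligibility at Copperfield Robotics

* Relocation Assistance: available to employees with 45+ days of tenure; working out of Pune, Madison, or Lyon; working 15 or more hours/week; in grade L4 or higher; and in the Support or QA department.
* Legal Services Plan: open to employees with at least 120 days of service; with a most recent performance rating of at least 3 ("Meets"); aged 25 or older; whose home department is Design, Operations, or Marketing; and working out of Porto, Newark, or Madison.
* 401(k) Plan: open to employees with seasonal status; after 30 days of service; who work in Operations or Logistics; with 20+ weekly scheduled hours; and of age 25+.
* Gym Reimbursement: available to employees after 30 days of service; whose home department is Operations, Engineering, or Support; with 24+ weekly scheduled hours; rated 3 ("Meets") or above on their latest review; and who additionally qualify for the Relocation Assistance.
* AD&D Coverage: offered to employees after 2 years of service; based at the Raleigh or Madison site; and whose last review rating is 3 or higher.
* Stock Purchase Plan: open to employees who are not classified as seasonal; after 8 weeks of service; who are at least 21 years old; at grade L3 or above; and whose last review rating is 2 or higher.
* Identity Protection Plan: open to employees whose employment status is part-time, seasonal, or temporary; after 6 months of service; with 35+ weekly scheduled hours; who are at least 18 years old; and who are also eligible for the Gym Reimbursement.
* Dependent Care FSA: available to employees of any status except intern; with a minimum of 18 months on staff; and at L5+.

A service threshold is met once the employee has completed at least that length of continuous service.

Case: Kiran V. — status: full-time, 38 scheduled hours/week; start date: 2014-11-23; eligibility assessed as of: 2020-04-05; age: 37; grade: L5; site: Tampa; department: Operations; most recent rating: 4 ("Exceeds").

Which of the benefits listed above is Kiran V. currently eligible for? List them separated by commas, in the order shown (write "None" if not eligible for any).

Service from 2014-11-23 to 2020-04-05: 1960 days.
Relocation Assistance — service 1960 days ≥ 45 days ✓; site Tampa ✗ (not Pune, Madison, or Lyon) → not eligible.
Legal Services Plan — service 1960 days ≥ 120 days ✓; rating 4 ≥ 3 ✓; age 37 ≥ 25 ✓; dept Operations ✓; site Tampa ✗ (not Porto, Newark, or Madison) → not eligible.
401(k) Plan — status full-time ✗ (requires seasonal) → not eligible.
Gym Reimbursement — service 1960 days ≥ 30 days ✓; dept Operations ✓; 38 hrs/wk ≥ 24 ✓; rating 4 ≥ 3 ✓; not eligible for Relocation Assistance ✗ → not eligible.
AD&D Coverage — service 1960 days ≥ 2 years (≈730 days) ✓; site Tampa ✗ (not Raleigh or Madison) → not eligible.
Stock Purchase Plan — status full-time ✓ (not excluded); service 1960 days ≥ 8 weeks (≈56 days) ✓; age 37 ≥ 21 ✓; grade L5 ≥ L3 ✓; rating 4 ≥ 2 ✓ → eligible.
Identity Protection Plan — status full-time ✗ (requires part-time, seasonal, or temporary) → not eligible.
Dependent Care FSA — status full-time ✓ (not excluded); service 1960 days ≥ 18 months (≈540 days) ✓; grade L5 ≥ L5 ✓ → eligible.

Stock Purchase Plan, Dependent Care FSA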